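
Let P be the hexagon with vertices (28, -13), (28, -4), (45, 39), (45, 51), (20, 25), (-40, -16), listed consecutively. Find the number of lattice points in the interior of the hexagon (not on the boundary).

Using the shoelace formula, 2A = |(28·(-4) − 28·(-13)) + (28·39 − 45·(-4)) + (45·51 − 45·39) + (45·25 − 20·51) + (20·(-16) − (-40)·25) + ((-40)·(-13) − 28·(-16))| = 3817, so the area is 1908.5.
The number of boundary lattice points is Σ gcd(|Δx|,|Δy|) = gcd(0,9) + gcd(17,43) + gcd(0,12) + gcd(25,26) + gcd(60,41) + gcd(68,3) = 9+1+12+1+1+1 = 25.
Pick's theorem gives I = A − B/2 + 1 = 1908.5 − 25/2 + 1 = 1897.

1897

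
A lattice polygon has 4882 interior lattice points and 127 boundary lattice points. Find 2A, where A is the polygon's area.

By Pick's theorem, A = I + B/2 − 1 = 4882 + 127/2 − 1 = 9889/2.
Hence 2A = 9889.

9889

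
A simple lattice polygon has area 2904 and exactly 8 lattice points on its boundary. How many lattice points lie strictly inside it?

From Pick's theorem, I = A − B/2 + 1 = 2904 − 8/2 + 1 = 2901.

2901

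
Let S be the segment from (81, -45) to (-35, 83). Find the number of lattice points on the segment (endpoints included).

The number of lattice points on a segment between lattice points is gcd(|Δx|,|Δy|) + 1 = gcd(116,128) + 1 = 4 + 1 = 5.

5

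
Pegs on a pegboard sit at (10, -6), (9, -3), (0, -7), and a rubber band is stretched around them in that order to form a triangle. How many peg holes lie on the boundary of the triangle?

The number of boundary lattice points is Σ gcd(|Δx|,|Δy|) = gcd(1,3) + gcd(9,4) + gcd(10,1) = 1+1+1 = 3.

3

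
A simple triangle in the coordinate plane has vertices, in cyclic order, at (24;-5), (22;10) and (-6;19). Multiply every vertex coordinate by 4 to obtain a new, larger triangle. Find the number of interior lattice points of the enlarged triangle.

3201

The shoelace formula gives twice the area as |(24·10 − 22·(-5)) + (22·19 − (-6)·10) + ((-6)·(-5) − 24·19)| = 402, so the area is 201.
Along each edge there are gcd(|Δx|,|Δy|)+1 lattice points, so counting each shared vertex once the boundary has gcd(2,15) + gcd(28,9) + gcd(30,24) = 1+1+6 = 8.
Scaling by 4 multiplies the area by 4² = 16 (so the new area is 3216) and multiplies the boundary lattice-point count by 4, giving 32.
By Pick's theorem, the interior count of the dilated polygon is 3216 − 32/2 + 1 = 3201.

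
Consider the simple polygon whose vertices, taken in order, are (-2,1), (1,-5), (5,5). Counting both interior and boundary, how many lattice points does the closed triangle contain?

By the shoelace formula, twice the signed area is |[(-2)·(-5) − 1·1] + [1·5 − 5·(-5)] + [5·1 − (-2)·5]| = 54, so the area is 27.
Summing gcd(|Δx|,|Δy|) over the edges gives the boundary count: gcd(3,6) + gcd(4,10) + gcd(7,4) = 3+2+1 = 6.
Pick's theorem gives I = A − B/2 + 1 = 27 − 6/2 + 1 = 25, so the closed region contains I + B = 25 + 6 = 31 lattice points.

31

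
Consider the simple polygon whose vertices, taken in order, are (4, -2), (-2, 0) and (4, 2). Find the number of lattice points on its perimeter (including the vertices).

The number of boundary lattice points is Σ gcd(|Δx|,|Δy|) = gcd(6,2) + gcd(6,2) + gcd(0,4) = 2+2+4 = 8.

8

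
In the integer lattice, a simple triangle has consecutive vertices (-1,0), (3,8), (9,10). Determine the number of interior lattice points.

13

Using the shoelace formula, 2A = |[(-1)·8 − 3·0] + [3·10 − 9·8] + [9·0 − (-1)·10]| = 40, so the area is 20.
Along each edge there are gcd(|Δx|,|Δy|)+1 lattice points, so counting each shared vertex once the boundary has gcd(4,8) + gcd(6,2) + gcd(10,10) = 4+2+10 = 16.
By Pick's theorem A = I + B/2 − 1, so I = 20 − 16/2 + 1 = 13.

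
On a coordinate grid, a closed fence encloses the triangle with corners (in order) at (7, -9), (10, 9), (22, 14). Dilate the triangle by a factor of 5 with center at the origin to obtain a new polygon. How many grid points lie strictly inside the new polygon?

2501

Using the shoelace formula, 2A = |(7·9 − 10·(-9)) + (10·14 − 22·9) + (22·(-9) − 7·14)| = 201, so the area is 201/2.
Summing gcd(|Δx|,|Δy|) over the edges gives the boundary count: gcd(3,18) + gcd(12,5) + gcd(15,23) = 3+1+1 = 5.
Scaling by 5 multiplies the area by 5² = 25 (so the new area is 2512.5) and multiplies the boundary lattice-point count by 5, giving 25.
By Pick's theorem, the interior count of the dilated polygon is 2512.5 − 25/2 + 1 = 2501.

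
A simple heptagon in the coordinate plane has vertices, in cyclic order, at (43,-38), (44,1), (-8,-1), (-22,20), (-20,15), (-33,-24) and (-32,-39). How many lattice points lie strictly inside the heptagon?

Using the shoelace formula, 2A = |(43·1 − 44·(-38)) + (44·(-1) − (-8)·1) + ((-8)·20 − (-22)·(-1)) + ((-22)·15 − (-20)·20) + ((-20)·(-24) − (-33)·15) + ((-33)·(-39) − (-32)·(-24)) + ((-32)·(-38) − 43·(-39))| = 5954, so the area is 2977.
Along each edge there are gcd(|Δx|,|Δy|)+1 lattice points, so counting each shared vertex once the boundary has gcd(1,39) + gcd(52,2) + gcd(14,21) + gcd(2,5) + gcd(13,39) + gcd(1,15) + gcd(75,1) = 1+2+7+1+13+1+1 = 26.
Pick's theorem gives I = A − B/2 + 1 = 2977 − 26/2 + 1 = 2965.

2965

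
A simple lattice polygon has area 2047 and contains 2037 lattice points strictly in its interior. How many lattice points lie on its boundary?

22

Pick's theorem gives A = I + B/2 − 1, so B = 2(A − I + 1) = 2(2047 − 2037 + 1) = 22.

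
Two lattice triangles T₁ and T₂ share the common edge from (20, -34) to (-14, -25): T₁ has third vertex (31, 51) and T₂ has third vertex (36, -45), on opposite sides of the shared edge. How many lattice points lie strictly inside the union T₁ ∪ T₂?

1604

The union is the simple quadrilateral with vertices (20, -34), (31, 51), (-14, -25), (36, -45) in order.
The shoelace formula gives twice the area as |(20·51 − 31·(-34)) + (31·(-25) − (-14)·51) + ((-14)·(-45) − 36·(-25)) + (36·(-34) − 20·(-45))| = 3219, so the area is 1609.5.
Summing gcd(|Δx|,|Δy|) over the edges gives the boundary count: gcd(11,85) + gcd(45,76) + gcd(50,20) + gcd(16,11) = 1+1+10+1 = 13.
By Pick's theorem I = A − B/2 + 1 = 1609.5 − 13/2 + 1 = 1604.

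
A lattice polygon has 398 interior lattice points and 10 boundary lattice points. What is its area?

402

Pick's theorem states A = I + B/2 − 1, so A = 398 + 10/2 − 1 = 402.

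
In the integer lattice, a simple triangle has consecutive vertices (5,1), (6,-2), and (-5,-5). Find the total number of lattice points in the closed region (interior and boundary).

Using the shoelace formula, 2A = |[5·(-2) − 6·1] + [6·(-5) − (-5)·(-2)] + [(-5)·1 − 5·(-5)]| = 36, so the area is 18.
The number of boundary lattice points is Σ gcd(|Δx|,|Δy|) = gcd(1,3) + gcd(11,3) + gcd(10,6) = 1+1+2 = 4.
Pick's theorem gives I = A − B/2 + 1 = 18 − 4/2 + 1 = 17, so the closed region contains I + B = 17 + 4 = 21 lattice points.

21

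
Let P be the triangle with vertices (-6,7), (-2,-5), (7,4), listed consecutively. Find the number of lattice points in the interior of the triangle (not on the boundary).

The shoelace formula gives twice the area as |[(-6)·(-5) − (-2)·7] + [(-2)·4 − 7·(-5)] + [7·7 − (-6)·4]| = 144, so the area is 72.
Summing gcd(|Δx|,|Δy|) over the edges gives the boundary count: gcd(4,12) + gcd(9,9) + gcd(13,3) = 4+9+1 = 14.
By Pick's theorem A = I + B/2 − 1, so I = 72 − 14/2 + 1 = 66.

66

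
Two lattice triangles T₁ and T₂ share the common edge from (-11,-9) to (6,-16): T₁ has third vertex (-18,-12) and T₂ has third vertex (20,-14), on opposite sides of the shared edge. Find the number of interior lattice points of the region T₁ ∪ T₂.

113

The union is the simple quadrilateral with vertices (-11,-9), (-18,-12), (6,-16), (20,-14) in order.
By the shoelace formula, twice the signed area is |((-11)·(-12) − (-18)·(-9)) + ((-18)·(-16) − 6·(-12)) + (6·(-14) − 20·(-16)) + (20·(-9) − (-11)·(-14))| = 232, so the area is 116.
The number of boundary lattice points is Σ gcd(|Δx|,|Δy|) = gcd(7,3) + gcd(24,4) + gcd(14,2) + gcd(31,5) = 1+4+2+1 = 8.
By Pick's theorem I = A − B/2 + 1 = 116 − 8/2 + 1 = 113.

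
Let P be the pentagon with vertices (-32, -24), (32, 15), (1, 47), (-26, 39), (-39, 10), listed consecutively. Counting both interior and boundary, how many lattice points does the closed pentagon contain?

2781

The shoelace formula gives twice the area as |((-32)·15 − 32·(-24)) + (32·47 − 1·15) + (1·39 − (-26)·47) + ((-26)·10 − (-39)·39) + ((-39)·(-24) − (-32)·10)| = 5555, so the area is 5555/2.
Along each edge there are gcd(|Δx|,|Δy|)+1 lattice points, so counting each shared vertex once the boundary has gcd(64,39) + gcd(31,32) + gcd(27,8) + gcd(13,29) + gcd(7,34) = 1+1+1+1+1 = 5.
Pick's theorem gives I = A − B/2 + 1 = 5555/2 − 5/2 + 1 = 2776, so the closed region contains I + B = 2776 + 5 = 2781 lattice points.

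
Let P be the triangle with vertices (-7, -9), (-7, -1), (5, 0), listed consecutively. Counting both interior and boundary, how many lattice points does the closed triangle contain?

55

Using the shoelace formula, 2A = |[(-7)·(-1) − (-7)·(-9)] + [(-7)·0 − 5·(-1)] + [5·(-9) − (-7)·0]| = 96, so the area is 48.
Summing gcd(|Δx|,|Δy|) over the edges gives the boundary count: gcd(0,8) + gcd(12,1) + gcd(12,9) = 8+1+3 = 12.
Pick's theorem gives I = A − B/2 + 1 = 48 − 12/2 + 1 = 43, so the closed region contains I + B = 43 + 12 = 55 lattice points.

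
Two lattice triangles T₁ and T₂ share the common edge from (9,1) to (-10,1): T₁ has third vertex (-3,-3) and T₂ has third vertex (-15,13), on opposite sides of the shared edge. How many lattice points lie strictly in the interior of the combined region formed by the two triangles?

144

The union is the simple quadrilateral with vertices (9,1), (-3,-3), (-10,1), (-15,13) in order.
By the shoelace formula, twice the signed area is |[9·(-3) − (-3)·1] + [(-3)·1 − (-10)·(-3)] + [(-10)·13 − (-15)·1] + [(-15)·1 − 9·13]| = 304, so the area is 152.
Along each edge there are gcd(|Δx|,|Δy|)+1 lattice points, so counting each shared vertex once the boundary has gcd(12,4) + gcd(7,4) + gcd(5,12) + gcd(24,12) = 4+1+1+12 = 18.
By Pick's theorem I = A − B/2 + 1 = 152 − 18/2 + 1 = 144.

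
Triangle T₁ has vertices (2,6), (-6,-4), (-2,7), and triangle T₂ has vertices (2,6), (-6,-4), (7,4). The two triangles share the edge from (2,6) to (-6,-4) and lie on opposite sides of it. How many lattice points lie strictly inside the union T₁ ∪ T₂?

The union is the simple quadrilateral with vertices (2,6), (-2,7), (-6,-4), (7,4) in order.
By the shoelace formula, twice the signed area is |(2·7 − (-2)·6) + ((-2)·(-4) − (-6)·7) + ((-6)·4 − 7·(-4)) + (7·6 − 2·4)| = 114, so the area is 57.
Summing gcd(|Δx|,|Δy|) over the edges gives the boundary count: gcd(4,1) + gcd(4,11) + gcd(13,8) + gcd(5,2) = 1+1+1+1 = 4.
By Pick's theorem I = A − B/2 + 1 = 57 − 4/2 + 1 = 56.

56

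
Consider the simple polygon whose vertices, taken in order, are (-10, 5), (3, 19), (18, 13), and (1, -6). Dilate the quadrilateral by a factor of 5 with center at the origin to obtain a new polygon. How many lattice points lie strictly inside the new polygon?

8511

By the shoelace formula, twice the signed area is |[(-10)·19 − 3·5] + [3·13 − 18·19] + [18·(-6) − 1·13] + [1·5 − (-10)·(-6)]| = 684, so the area is 342.
Along each edge there are gcd(|Δx|,|Δy|)+1 lattice points, so counting each shared vertex once the boundary has gcd(13,14) + gcd(15,6) + gcd(17,19) + gcd(11,11) = 1+3+1+11 = 16.
Scaling by 5 multiplies the area by 5² = 25 (so the new area is 8550) and multiplies the boundary lattice-point count by 5, giving 80.
By Pick's theorem, the interior count of the dilated polygon is 8550 − 80/2 + 1 = 8511.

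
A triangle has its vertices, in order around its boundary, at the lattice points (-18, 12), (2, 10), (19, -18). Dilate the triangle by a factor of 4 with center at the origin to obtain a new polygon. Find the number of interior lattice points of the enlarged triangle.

Using the shoelace formula, 2A = |((-18)·10 − 2·12) + (2·(-18) − 19·10) + (19·12 − (-18)·(-18))| = 526, so the area is 263.
Along each edge there are gcd(|Δx|,|Δy|)+1 lattice points, so counting each shared vertex once the boundary has gcd(20,2) + gcd(17,28) + gcd(37,30) = 2+1+1 = 4.
Scaling by 4 multiplies the area by 4² = 16 (so the new area is 4208) and multiplies the boundary lattice-point count by 4, giving 16.
By Pick's theorem, the interior count of the dilated polygon is 4208 − 16/2 + 1 = 4201.

4201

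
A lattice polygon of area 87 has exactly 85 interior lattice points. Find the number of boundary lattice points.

6

Pick's theorem gives A = I + B/2 − 1, so B = 2(A − I + 1) = 2(87 − 85 + 1) = 6.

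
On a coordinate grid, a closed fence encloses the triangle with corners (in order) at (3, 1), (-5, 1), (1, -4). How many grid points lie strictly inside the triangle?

16

Using the shoelace formula, 2A = |[3·1 − (-5)·1] + [(-5)·(-4) − 1·1] + [1·1 − 3·(-4)]| = 40, so the area is 20.
The number of boundary lattice points is Σ gcd(|Δx|,|Δy|) = gcd(8,0) + gcd(6,5) + gcd(2,5) = 8+1+1 = 10.
By Pick's theorem A = I + B/2 − 1, so I = 20 − 10/2 + 1 = 16.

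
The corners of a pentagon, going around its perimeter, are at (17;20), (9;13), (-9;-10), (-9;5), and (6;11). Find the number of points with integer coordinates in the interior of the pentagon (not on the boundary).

122

Using the shoelace formula, 2A = |(17·13 − 9·20) + (9·(-10) − (-9)·13) + ((-9)·5 − (-9)·(-10)) + ((-9)·11 − 6·5) + (6·20 − 17·11)| = 263, so the area is 263/2.
The number of boundary lattice points is Σ gcd(|Δx|,|Δy|) = gcd(8,7) + gcd(18,23) + gcd(0,15) + gcd(15,6) + gcd(11,9) = 1+1+15+3+1 = 21.
Pick's theorem gives I = A − B/2 + 1 = 263/2 − 21/2 + 1 = 122.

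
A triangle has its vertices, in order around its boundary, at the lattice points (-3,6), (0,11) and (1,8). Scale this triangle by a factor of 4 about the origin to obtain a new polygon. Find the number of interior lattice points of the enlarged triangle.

Using the shoelace formula, 2A = |[(-3)·11 − 0·6] + [0·8 − 1·11] + [1·6 − (-3)·8]| = 14, so the area is 7.
Along each edge there are gcd(|Δx|,|Δy|)+1 lattice points, so counting each shared vertex once the boundary has gcd(3,5) + gcd(1,3) + gcd(4,2) = 1+1+2 = 4.
Scaling by 4 multiplies the area by 4² = 16 (so the new area is 112) and multiplies the boundary lattice-point count by 4, giving 16.
By Pick's theorem, the interior count of the dilated polygon is 112 − 16/2 + 1 = 105.

105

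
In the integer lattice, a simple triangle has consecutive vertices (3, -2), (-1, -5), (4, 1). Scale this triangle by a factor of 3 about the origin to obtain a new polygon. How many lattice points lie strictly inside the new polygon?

37

Using the shoelace formula, 2A = |[3·(-5) − (-1)·(-2)] + [(-1)·1 − 4·(-5)] + [4·(-2) − 3·1]| = 9, so the area is 9/2.
Summing gcd(|Δx|,|Δy|) over the edges gives the boundary count: gcd(4,3) + gcd(5,6) + gcd(1,3) = 1+1+1 = 3.
Scaling by 3 multiplies the area by 3² = 9 (so the new area is 81/2) and multiplies the boundary lattice-point count by 3, giving 9.
By Pick's theorem, the interior count of the dilated polygon is 81/2 − 9/2 + 1 = 37.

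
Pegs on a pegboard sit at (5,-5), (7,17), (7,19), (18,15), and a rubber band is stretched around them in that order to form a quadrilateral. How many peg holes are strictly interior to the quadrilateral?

The shoelace formula gives twice the area as |[5·17 − 7·(-5)] + [7·19 − 7·17] + [7·15 − 18·19] + [18·(-5) − 5·15]| = 268, so the area is 134.
Along each edge there are gcd(|Δx|,|Δy|)+1 lattice points, so counting each shared vertex once the boundary has gcd(2,22) + gcd(0,2) + gcd(11,4) + gcd(13,20) = 2+2+1+1 = 6.
By Pick's theorem A = I + B/2 − 1, so I = 134 − 6/2 + 1 = 132.

132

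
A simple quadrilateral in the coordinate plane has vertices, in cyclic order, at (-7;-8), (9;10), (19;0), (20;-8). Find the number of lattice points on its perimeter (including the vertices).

40

Along each edge there are gcd(|Δx|,|Δy|)+1 lattice points, so counting each shared vertex once the boundary has gcd(16,18) + gcd(10,10) + gcd(1,8) + gcd(27,0) = 2+10+1+27 = 40.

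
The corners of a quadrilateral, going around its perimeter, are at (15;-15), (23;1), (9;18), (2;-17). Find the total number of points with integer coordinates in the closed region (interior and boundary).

By the shoelace formula, twice the signed area is |(15·1 − 23·(-15)) + (23·18 − 9·1) + (9·(-17) − 2·18) + (2·(-15) − 15·(-17))| = 801, so the area is 400.5.
Summing gcd(|Δx|,|Δy|) over the edges gives the boundary count: gcd(8,16) + gcd(14,17) + gcd(7,35) + gcd(13,2) = 8+1+7+1 = 17.
Pick's theorem gives I = A − B/2 + 1 = 400.5 − 17/2 + 1 = 393, so the closed region contains I + B = 393 + 17 = 410 lattice points.

410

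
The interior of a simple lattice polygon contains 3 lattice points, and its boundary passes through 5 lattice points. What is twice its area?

9

Pick's theorem states A = I + B/2 − 1, so A = 3 + 5/2 − 1 = 9/2.
Hence 2A = 9.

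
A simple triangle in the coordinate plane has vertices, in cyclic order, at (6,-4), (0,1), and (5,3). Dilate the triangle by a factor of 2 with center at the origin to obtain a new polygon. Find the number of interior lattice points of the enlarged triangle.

Using the shoelace formula, 2A = |[6·1 − 0·(-4)] + [0·3 − 5·1] + [5·(-4) − 6·3]| = 37, so the area is 37/2.
The number of boundary lattice points is Σ gcd(|Δx|,|Δy|) = gcd(6,5) + gcd(5,2) + gcd(1,7) = 1+1+1 = 3.
Scaling by 2 multiplies the area by 2² = 4 (so the new area is 74) and multiplies the boundary lattice-point count by 2, giving 6.
By Pick's theorem, the interior count of the dilated polygon is 74 − 6/2 + 1 = 72.

72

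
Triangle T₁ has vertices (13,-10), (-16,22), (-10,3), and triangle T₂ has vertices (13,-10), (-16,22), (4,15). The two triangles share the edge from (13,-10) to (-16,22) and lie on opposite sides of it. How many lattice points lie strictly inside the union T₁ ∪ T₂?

The union is the simple quadrilateral with vertices (13,-10), (-10,3), (-16,22), (4,15) in order.
By the shoelace formula, twice the signed area is |[13·3 − (-10)·(-10)] + [(-10)·22 − (-16)·3] + [(-16)·15 − 4·22] + [4·(-10) − 13·15]| = 796, so the area is 398.
Along each edge there are gcd(|Δx|,|Δy|)+1 lattice points, so counting each shared vertex once the boundary has gcd(23,13) + gcd(6,19) + gcd(20,7) + gcd(9,25) = 1+1+1+1 = 4.
By Pick's theorem I = A − B/2 + 1 = 398 − 4/2 + 1 = 397.

397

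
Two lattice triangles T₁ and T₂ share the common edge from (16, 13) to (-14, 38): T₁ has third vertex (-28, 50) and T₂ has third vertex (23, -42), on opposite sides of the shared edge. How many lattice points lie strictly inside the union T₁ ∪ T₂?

The union is the simple quadrilateral with vertices (16, 13), (-28, 50), (-14, 38), (23, -42) in order.
By the shoelace formula, twice the signed area is |(16·50 − (-28)·13) + ((-28)·38 − (-14)·50) + ((-14)·(-42) − 23·38) + (23·13 − 16·(-42))| = 1485, so the area is 1485/2.
Along each edge there are gcd(|Δx|,|Δy|)+1 lattice points, so counting each shared vertex once the boundary has gcd(44,37) + gcd(14,12) + gcd(37,80) + gcd(7,55) = 1+2+1+1 = 5.
By Pick's theorem I = A − B/2 + 1 = 1485/2 − 5/2 + 1 = 741.

741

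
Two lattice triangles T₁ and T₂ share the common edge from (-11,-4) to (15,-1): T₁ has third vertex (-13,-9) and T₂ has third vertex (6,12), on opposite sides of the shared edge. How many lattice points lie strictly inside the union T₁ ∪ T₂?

242

The union is the simple quadrilateral with vertices (-11,-4), (-13,-9), (15,-1), (6,12) in order.
Using the shoelace formula, 2A = |((-11)·(-9) − (-13)·(-4)) + ((-13)·(-1) − 15·(-9)) + (15·12 − 6·(-1)) + (6·(-4) − (-11)·12)| = 489, so the area is 244.5.
The number of boundary lattice points is Σ gcd(|Δx|,|Δy|) = gcd(2,5) + gcd(28,8) + gcd(9,13) + gcd(17,16) = 1+4+1+1 = 7.
By Pick's theorem I = A − B/2 + 1 = 244.5 − 7/2 + 1 = 242.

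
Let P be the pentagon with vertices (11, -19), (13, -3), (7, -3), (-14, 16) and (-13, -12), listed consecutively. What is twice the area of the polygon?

The shoelace formula gives twice the area as |(11·(-3) − 13·(-19)) + (13·(-3) − 7·(-3)) + (7·16 − (-14)·(-3)) + ((-14)·(-12) − (-13)·16) + ((-13)·(-19) − 11·(-12))| = 1021, so the area is 510.5.

1021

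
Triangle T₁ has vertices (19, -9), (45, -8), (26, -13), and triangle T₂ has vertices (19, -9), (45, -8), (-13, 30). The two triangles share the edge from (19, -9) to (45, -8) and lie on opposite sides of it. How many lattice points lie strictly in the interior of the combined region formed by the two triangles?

The union is the simple quadrilateral with vertices (19, -9), (26, -13), (45, -8), (-13, 30) in order.
By the shoelace formula, twice the signed area is |(19·(-13) − 26·(-9)) + (26·(-8) − 45·(-13)) + (45·30 − (-13)·(-8)) + ((-13)·(-9) − 19·30)| = 1157, so the area is 1157/2.
The number of boundary lattice points is Σ gcd(|Δx|,|Δy|) = gcd(7,4) + gcd(19,5) + gcd(58,38) + gcd(32,39) = 1+1+2+1 = 5.
By Pick's theorem I = A − B/2 + 1 = 1157/2 − 5/2 + 1 = 577.

577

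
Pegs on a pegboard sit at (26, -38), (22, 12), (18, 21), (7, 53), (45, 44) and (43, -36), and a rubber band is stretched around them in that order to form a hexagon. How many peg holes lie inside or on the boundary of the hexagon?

2048

The shoelace formula gives twice the area as |[26·12 − 22·(-38)] + [22·21 − 18·12] + [18·53 − 7·21] + [7·44 − 45·53] + [45·(-36) − 43·44] + [43·(-38) − 26·(-36)]| = 4086, so the area is 2043.
Along each edge there are gcd(|Δx|,|Δy|)+1 lattice points, so counting each shared vertex once the boundary has gcd(4,50) + gcd(4,9) + gcd(11,32) + gcd(38,9) + gcd(2,80) + gcd(17,2) = 2+1+1+1+2+1 = 8.
Pick's theorem gives I = A − B/2 + 1 = 2043 − 8/2 + 1 = 2040, so the closed region contains I + B = 2040 + 8 = 2048 lattice points.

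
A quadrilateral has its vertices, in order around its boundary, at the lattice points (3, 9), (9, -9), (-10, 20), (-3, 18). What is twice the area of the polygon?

219

The shoelace formula gives twice the area as |[3·(-9) − 9·9] + [9·20 − (-10)·(-9)] + [(-10)·18 − (-3)·20] + [(-3)·9 − 3·18]| = 219, so the area is 109.5.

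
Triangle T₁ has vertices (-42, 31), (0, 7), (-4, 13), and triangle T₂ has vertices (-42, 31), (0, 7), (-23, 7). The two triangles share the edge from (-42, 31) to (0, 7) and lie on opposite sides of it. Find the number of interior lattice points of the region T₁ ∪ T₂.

341

The union is the simple quadrilateral with vertices (-42, 31), (-4, 13), (0, 7), (-23, 7) in order.
Using the shoelace formula, 2A = |[(-42)·13 − (-4)·31] + [(-4)·7 − 0·13] + [0·7 − (-23)·7] + [(-23)·31 − (-42)·7]| = 708, so the area is 354.
The number of boundary lattice points is Σ gcd(|Δx|,|Δy|) = gcd(38,18) + gcd(4,6) + gcd(23,0) + gcd(19,24) = 2+2+23+1 = 28.
By Pick's theorem I = A − B/2 + 1 = 354 − 28/2 + 1 = 341.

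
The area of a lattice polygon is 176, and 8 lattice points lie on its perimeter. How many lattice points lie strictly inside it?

173

Pick's theorem A = I + B/2 − 1 rearranges to I = A − B/2 + 1 = 176 − 8/2 + 1 = 173.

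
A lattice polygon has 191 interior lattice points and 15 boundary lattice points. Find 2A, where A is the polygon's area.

395

Pick's theorem states A = I + B/2 − 1, so A = 191 + 15/2 − 1 = 395/2.
Hence 2A = 395.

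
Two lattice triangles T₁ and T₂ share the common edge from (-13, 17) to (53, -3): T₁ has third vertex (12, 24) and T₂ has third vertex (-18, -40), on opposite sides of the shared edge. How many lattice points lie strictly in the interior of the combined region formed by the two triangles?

2411

The union is the simple quadrilateral with vertices (-13, 17), (12, 24), (53, -3), (-18, -40) in order.
The shoelace formula gives twice the area as |[(-13)·24 − 12·17] + [12·(-3) − 53·24] + [53·(-40) − (-18)·(-3)] + [(-18)·17 − (-13)·(-40)]| = 4824, so the area is 2412.
Along each edge there are gcd(|Δx|,|Δy|)+1 lattice points, so counting each shared vertex once the boundary has gcd(25,7) + gcd(41,27) + gcd(71,37) + gcd(5,57) = 1+1+1+1 = 4.
By Pick's theorem I = A − B/2 + 1 = 2412 − 4/2 + 1 = 2411.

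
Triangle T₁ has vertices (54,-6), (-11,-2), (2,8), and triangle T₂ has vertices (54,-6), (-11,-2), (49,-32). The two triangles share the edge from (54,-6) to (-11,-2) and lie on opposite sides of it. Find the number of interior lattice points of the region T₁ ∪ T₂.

The union is the simple quadrilateral with vertices (54,-6), (2,8), (-11,-2), (49,-32) in order.
Using the shoelace formula, 2A = |(54·8 − 2·(-6)) + (2·(-2) − (-11)·8) + ((-11)·(-32) − 49·(-2)) + (49·(-6) − 54·(-32))| = 2412, so the area is 1206.
The number of boundary lattice points is Σ gcd(|Δx|,|Δy|) = gcd(52,14) + gcd(13,10) + gcd(60,30) + gcd(5,26) = 2+1+30+1 = 34.
By Pick's theorem I = A − B/2 + 1 = 1206 − 34/2 + 1 = 1190.

1190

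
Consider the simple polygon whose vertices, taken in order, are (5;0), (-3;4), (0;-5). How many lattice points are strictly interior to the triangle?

25

By the shoelace formula, twice the signed area is |[5·4 − (-3)·0] + [(-3)·(-5) − 0·4] + [0·0 − 5·(-5)]| = 60, so the area is 30.
The number of boundary lattice points is Σ gcd(|Δx|,|Δy|) = gcd(8,4) + gcd(3,9) + gcd(5,5) = 4+3+5 = 12.
By Pick's theorem A = I + B/2 − 1, so I = 30 − 12/2 + 1 = 25.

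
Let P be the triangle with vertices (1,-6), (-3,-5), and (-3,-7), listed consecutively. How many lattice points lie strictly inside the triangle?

3

Using the shoelace formula, 2A = |[1·(-5) − (-3)·(-6)] + [(-3)·(-7) − (-3)·(-5)] + [(-3)·(-6) − 1·(-7)]| = 8, so the area is 4.
The number of boundary lattice points is Σ gcd(|Δx|,|Δy|) = gcd(4,1) + gcd(0,2) + gcd(4,1) = 1+2+1 = 4.
Pick's theorem gives I = A − B/2 + 1 = 4 − 4/2 + 1 = 3.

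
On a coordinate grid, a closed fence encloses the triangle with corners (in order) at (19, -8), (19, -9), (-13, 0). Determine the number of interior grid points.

By the shoelace formula, twice the signed area is |(19·(-9) − 19·(-8)) + (19·0 − (-13)·(-9)) + ((-13)·(-8) − 19·0)| = 32, so the area is 16.
Summing gcd(|Δx|,|Δy|) over the edges gives the boundary count: gcd(0,1) + gcd(32,9) + gcd(32,8) = 1+1+8 = 10.
Pick's theorem gives I = A − B/2 + 1 = 16 − 10/2 + 1 = 12.

12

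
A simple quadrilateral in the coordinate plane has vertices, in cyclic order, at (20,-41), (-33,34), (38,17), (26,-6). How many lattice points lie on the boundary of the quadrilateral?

4

Summing gcd(|Δx|,|Δy|) over the edges gives the boundary count: gcd(53,75) + gcd(71,17) + gcd(12,23) + gcd(6,35) = 1+1+1+1 = 4.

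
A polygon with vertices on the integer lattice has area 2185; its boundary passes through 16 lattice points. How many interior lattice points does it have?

2178

From Pick's theorem, I = A − B/2 + 1 = 2185 − 16/2 + 1 = 2178.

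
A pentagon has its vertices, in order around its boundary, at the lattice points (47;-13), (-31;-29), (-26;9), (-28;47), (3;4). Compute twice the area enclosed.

4249

Using the shoelace formula, 2A = |[47·(-29) − (-31)·(-13)] + [(-31)·9 − (-26)·(-29)] + [(-26)·47 − (-28)·9] + [(-28)·4 − 3·47] + [3·(-13) − 47·4]| = 4249, so the area is 2124.5.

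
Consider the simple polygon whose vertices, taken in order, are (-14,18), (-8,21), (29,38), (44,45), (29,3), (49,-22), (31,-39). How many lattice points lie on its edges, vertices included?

Summing gcd(|Δx|,|Δy|) over the edges gives the boundary count: gcd(6,3) + gcd(37,17) + gcd(15,7) + gcd(15,42) + gcd(20,25) + gcd(18,17) + gcd(45,57) = 3+1+1+3+5+1+3 = 17.

17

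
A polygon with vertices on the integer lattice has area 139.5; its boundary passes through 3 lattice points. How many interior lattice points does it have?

From Pick's theorem, I = A − B/2 + 1 = 139.5 − 3/2 + 1 = 139.

139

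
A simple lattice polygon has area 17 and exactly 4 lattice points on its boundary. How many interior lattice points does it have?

16

Pick's theorem A = I + B/2 − 1 rearranges to I = A − B/2 + 1 = 17 − 4/2 + 1 = 16.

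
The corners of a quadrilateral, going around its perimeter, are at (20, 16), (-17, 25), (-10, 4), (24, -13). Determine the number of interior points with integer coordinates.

By the shoelace formula, twice the signed area is |(20·25 − (-17)·16) + ((-17)·4 − (-10)·25) + ((-10)·(-13) − 24·4) + (24·16 − 20·(-13))| = 1632, so the area is 816.
Along each edge there are gcd(|Δx|,|Δy|)+1 lattice points, so counting each shared vertex once the boundary has gcd(37,9) + gcd(7,21) + gcd(34,17) + gcd(4,29) = 1+7+17+1 = 26.
Pick's theorem gives I = A − B/2 + 1 = 816 − 26/2 + 1 = 804.

804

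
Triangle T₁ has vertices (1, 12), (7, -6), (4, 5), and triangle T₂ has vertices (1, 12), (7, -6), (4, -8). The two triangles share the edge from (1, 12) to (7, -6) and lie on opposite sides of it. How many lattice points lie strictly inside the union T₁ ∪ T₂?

38

The union is the simple quadrilateral with vertices (1, 12), (4, 5), (7, -6), (4, -8) in order.
The shoelace formula gives twice the area as |(1·5 − 4·12) + (4·(-6) − 7·5) + (7·(-8) − 4·(-6)) + (4·12 − 1·(-8))| = 78, so the area is 39.
The number of boundary lattice points is Σ gcd(|Δx|,|Δy|) = gcd(3,7) + gcd(3,11) + gcd(3,2) + gcd(3,20) = 1+1+1+1 = 4.
By Pick's theorem I = A − B/2 + 1 = 39 − 4/2 + 1 = 38.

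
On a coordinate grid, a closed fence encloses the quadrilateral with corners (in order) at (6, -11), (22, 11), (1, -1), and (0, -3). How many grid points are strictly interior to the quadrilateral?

142

Using the shoelace formula, 2A = |(6·11 − 22·(-11)) + (22·(-1) − 1·11) + (1·(-3) − 0·(-1)) + (0·(-11) − 6·(-3))| = 290, so the area is 145.
Along each edge there are gcd(|Δx|,|Δy|)+1 lattice points, so counting each shared vertex once the boundary has gcd(16,22) + gcd(21,12) + gcd(1,2) + gcd(6,8) = 2+3+1+2 = 8.
By Pick's theorem A = I + B/2 − 1, so I = 145 − 8/2 + 1 = 142.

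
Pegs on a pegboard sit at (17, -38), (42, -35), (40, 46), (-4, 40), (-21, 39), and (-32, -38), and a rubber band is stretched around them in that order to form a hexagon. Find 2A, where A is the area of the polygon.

10709

The shoelace formula gives twice the area as |(17·(-35) − 42·(-38)) + (42·46 − 40·(-35)) + (40·40 − (-4)·46) + ((-4)·39 − (-21)·40) + ((-21)·(-38) − (-32)·39) + ((-32)·(-38) − 17·(-38))| = 10709, so the area is 10709/2.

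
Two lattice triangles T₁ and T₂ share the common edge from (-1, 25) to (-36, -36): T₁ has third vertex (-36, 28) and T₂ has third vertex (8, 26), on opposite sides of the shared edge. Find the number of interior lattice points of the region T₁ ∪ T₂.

The union is the simple quadrilateral with vertices (-1, 25), (-36, 28), (-36, -36), (8, 26) in order.
Using the shoelace formula, 2A = |((-1)·28 − (-36)·25) + ((-36)·(-36) − (-36)·28) + ((-36)·26 − 8·(-36)) + (8·25 − (-1)·26)| = 2754, so the area is 1377.
Along each edge there are gcd(|Δx|,|Δy|)+1 lattice points, so counting each shared vertex once the boundary has gcd(35,3) + gcd(0,64) + gcd(44,62) + gcd(9,1) = 1+64+2+1 = 68.
By Pick's theorem I = A − B/2 + 1 = 1377 − 68/2 + 1 = 1344.

1344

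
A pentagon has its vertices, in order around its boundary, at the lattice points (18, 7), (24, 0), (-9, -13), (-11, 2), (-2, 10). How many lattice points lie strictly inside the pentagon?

Using the shoelace formula, 2A = |(18·0 − 24·7) + (24·(-13) − (-9)·0) + ((-9)·2 − (-11)·(-13)) + ((-11)·10 − (-2)·2) + ((-2)·7 − 18·10)| = 941, so the area is 941/2.
Along each edge there are gcd(|Δx|,|Δy|)+1 lattice points, so counting each shared vertex once the boundary has gcd(6,7) + gcd(33,13) + gcd(2,15) + gcd(9,8) + gcd(20,3) = 1+1+1+1+1 = 5.
Pick's theorem gives I = A − B/2 + 1 = 941/2 − 5/2 + 1 = 469.

469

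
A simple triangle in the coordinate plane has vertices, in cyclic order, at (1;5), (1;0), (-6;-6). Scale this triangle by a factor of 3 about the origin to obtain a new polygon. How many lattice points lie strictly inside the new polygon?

148

By the shoelace formula, twice the signed area is |[1·0 − 1·5] + [1·(-6) − (-6)·0] + [(-6)·5 − 1·(-6)]| = 35, so the area is 35/2.
The number of boundary lattice points is Σ gcd(|Δx|,|Δy|) = gcd(0,5) + gcd(7,6) + gcd(7,11) = 5+1+1 = 7.
Scaling by 3 multiplies the area by 3² = 9 (so the new area is 315/2) and multiplies the boundary lattice-point count by 3, giving 21.
By Pick's theorem, the interior count of the dilated polygon is 315/2 − 21/2 + 1 = 148.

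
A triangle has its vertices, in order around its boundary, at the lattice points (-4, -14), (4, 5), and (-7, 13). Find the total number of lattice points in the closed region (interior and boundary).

140

Using the shoelace formula, 2A = |((-4)·5 − 4·(-14)) + (4·13 − (-7)·5) + ((-7)·(-14) − (-4)·13)| = 273, so the area is 273/2.
The number of boundary lattice points is Σ gcd(|Δx|,|Δy|) = gcd(8,19) + gcd(11,8) + gcd(3,27) = 1+1+3 = 5.
Pick's theorem gives I = A − B/2 + 1 = 273/2 − 5/2 + 1 = 135, so the closed region contains I + B = 135 + 5 = 140 lattice points.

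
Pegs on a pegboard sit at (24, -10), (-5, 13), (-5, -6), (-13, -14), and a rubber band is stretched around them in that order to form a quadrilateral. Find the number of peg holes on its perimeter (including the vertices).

29

Along each edge there are gcd(|Δx|,|Δy|)+1 lattice points, so counting each shared vertex once the boundary has gcd(29,23) + gcd(0,19) + gcd(8,8) + gcd(37,4) = 1+19+8+1 = 29.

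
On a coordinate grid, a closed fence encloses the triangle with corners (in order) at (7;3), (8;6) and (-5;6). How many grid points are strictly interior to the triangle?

12

The shoelace formula gives twice the area as |[7·6 − 8·3] + [8·6 − (-5)·6] + [(-5)·3 − 7·6]| = 39, so the area is 39/2.
Along each edge there are gcd(|Δx|,|Δy|)+1 lattice points, so counting each shared vertex once the boundary has gcd(1,3) + gcd(13,0) + gcd(12,3) = 1+13+3 = 17.
By Pick's theorem A = I + B/2 − 1, so I = 39/2 − 17/2 + 1 = 12.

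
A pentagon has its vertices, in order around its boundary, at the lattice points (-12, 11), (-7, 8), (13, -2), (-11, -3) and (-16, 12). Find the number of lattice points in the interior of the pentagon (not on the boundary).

The shoelace formula gives twice the area as |((-12)·8 − (-7)·11) + ((-7)·(-2) − 13·8) + (13·(-3) − (-11)·(-2)) + ((-11)·12 − (-16)·(-3)) + ((-16)·11 − (-12)·12)| = 382, so the area is 191.
Summing gcd(|Δx|,|Δy|) over the edges gives the boundary count: gcd(5,3) + gcd(20,10) + gcd(24,1) + gcd(5,15) + gcd(4,1) = 1+10+1+5+1 = 18.
Pick's theorem gives I = A − B/2 + 1 = 191 − 18/2 + 1 = 183.

183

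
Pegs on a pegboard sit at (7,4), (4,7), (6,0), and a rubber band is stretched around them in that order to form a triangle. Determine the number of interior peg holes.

The shoelace formula gives twice the area as |[7·7 − 4·4] + [4·0 − 6·7] + [6·4 − 7·0]| = 15, so the area is 7.5.
Summing gcd(|Δx|,|Δy|) over the edges gives the boundary count: gcd(3,3) + gcd(2,7) + gcd(1,4) = 3+1+1 = 5.
Pick's theorem gives I = A − B/2 + 1 = 7.5 − 5/2 + 1 = 6.

6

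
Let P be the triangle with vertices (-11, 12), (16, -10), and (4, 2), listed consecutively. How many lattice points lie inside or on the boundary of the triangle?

40

By the shoelace formula, twice the signed area is |[(-11)·(-10) − 16·12] + [16·2 − 4·(-10)] + [4·12 − (-11)·2]| = 60, so the area is 30.
Summing gcd(|Δx|,|Δy|) over the edges gives the boundary count: gcd(27,22) + gcd(12,12) + gcd(15,10) = 1+12+5 = 18.
Pick's theorem gives I = A − B/2 + 1 = 30 − 18/2 + 1 = 22, so the closed region contains I + B = 22 + 18 = 40 lattice points.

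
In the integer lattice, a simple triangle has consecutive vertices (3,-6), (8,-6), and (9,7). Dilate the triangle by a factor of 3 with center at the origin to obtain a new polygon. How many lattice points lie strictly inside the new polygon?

283

By the shoelace formula, twice the signed area is |(3·(-6) − 8·(-6)) + (8·7 − 9·(-6)) + (9·(-6) − 3·7)| = 65, so the area is 65/2.
The number of boundary lattice points is Σ gcd(|Δx|,|Δy|) = gcd(5,0) + gcd(1,13) + gcd(6,13) = 5+1+1 = 7.
Scaling by 3 multiplies the area by 3² = 9 (so the new area is 585/2) and multiplies the boundary lattice-point count by 3, giving 21.
By Pick's theorem, the interior count of the dilated polygon is 585/2 − 21/2 + 1 = 283.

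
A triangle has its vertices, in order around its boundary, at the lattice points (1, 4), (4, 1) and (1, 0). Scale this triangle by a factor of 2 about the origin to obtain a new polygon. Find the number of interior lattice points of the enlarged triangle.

The shoelace formula gives twice the area as |[1·1 − 4·4] + [4·0 − 1·1] + [1·4 − 1·0]| = 12, so the area is 6.
The number of boundary lattice points is Σ gcd(|Δx|,|Δy|) = gcd(3,3) + gcd(3,1) + gcd(0,4) = 3+1+4 = 8.
Scaling by 2 multiplies the area by 2² = 4 (so the new area is 24) and multiplies the boundary lattice-point count by 2, giving 16.
By Pick's theorem, the interior count of the dilated polygon is 24 − 16/2 + 1 = 17.

17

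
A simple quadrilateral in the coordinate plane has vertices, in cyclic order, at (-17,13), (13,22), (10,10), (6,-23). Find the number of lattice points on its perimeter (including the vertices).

8

Along each edge there are gcd(|Δx|,|Δy|)+1 lattice points, so counting each shared vertex once the boundary has gcd(30,9) + gcd(3,12) + gcd(4,33) + gcd(23,36) = 3+3+1+1 = 8.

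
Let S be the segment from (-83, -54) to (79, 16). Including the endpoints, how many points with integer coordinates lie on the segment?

The number of lattice points on a segment between lattice points is gcd(|Δx|,|Δy|) + 1 = gcd(162,70) + 1 = 2 + 1 = 3.

3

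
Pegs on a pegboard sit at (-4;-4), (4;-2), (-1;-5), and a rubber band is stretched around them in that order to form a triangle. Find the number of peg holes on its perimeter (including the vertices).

The number of boundary lattice points is Σ gcd(|Δx|,|Δy|) = gcd(8,2) + gcd(5,3) + gcd(3,1) = 2+1+1 = 4.

4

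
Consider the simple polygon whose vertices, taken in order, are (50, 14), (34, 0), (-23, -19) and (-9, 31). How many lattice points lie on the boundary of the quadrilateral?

Along each edge there are gcd(|Δx|,|Δy|)+1 lattice points, so counting each shared vertex once the boundary has gcd(16,14) + gcd(57,19) + gcd(14,50) + gcd(59,17) = 2+19+2+1 = 24.

24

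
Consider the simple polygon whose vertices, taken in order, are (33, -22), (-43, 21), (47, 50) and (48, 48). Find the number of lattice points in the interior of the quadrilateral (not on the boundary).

3084

The shoelace formula gives twice the area as |(33·21 − (-43)·(-22)) + ((-43)·50 − 47·21) + (47·48 − 48·50) + (48·(-22) − 33·48)| = 6174, so the area is 3087.
Along each edge there are gcd(|Δx|,|Δy|)+1 lattice points, so counting each shared vertex once the boundary has gcd(76,43) + gcd(90,29) + gcd(1,2) + gcd(15,70) = 1+1+1+5 = 8.
Pick's theorem gives I = A − B/2 + 1 = 3087 − 8/2 + 1 = 3084.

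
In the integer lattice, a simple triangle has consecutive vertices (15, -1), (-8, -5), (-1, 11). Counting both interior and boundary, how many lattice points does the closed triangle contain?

174

By the shoelace formula, twice the signed area is |(15·(-5) − (-8)·(-1)) + ((-8)·11 − (-1)·(-5)) + ((-1)·(-1) − 15·11)| = 340, so the area is 170.
Summing gcd(|Δx|,|Δy|) over the edges gives the boundary count: gcd(23,4) + gcd(7,16) + gcd(16,12) = 1+1+4 = 6.
Pick's theorem gives I = A − B/2 + 1 = 170 − 6/2 + 1 = 168, so the closed region contains I + B = 168 + 6 = 174 lattice points.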